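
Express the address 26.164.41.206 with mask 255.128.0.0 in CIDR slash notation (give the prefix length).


Binary: 11111111.10000000.00000000.00000000
Count leading 1s
Prefix: /9


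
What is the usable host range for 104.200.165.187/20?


Network: 104.200.160.0
Broadcast: 104.200.175.255
First usable = network + 1
Last usable = broadcast - 1
Range: 104.200.160.1 to 104.200.175.254


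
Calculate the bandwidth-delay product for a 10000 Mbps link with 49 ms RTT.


BDP = bandwidth * RTT
= 10000 Mbps * 49 ms
= 10000 * 1e6 * 49 / 1000 bits
= 490000000 bits
= 61250000 bytes
= 59814.4531 KB
BDP = 490000000 bits (61250000 bytes)


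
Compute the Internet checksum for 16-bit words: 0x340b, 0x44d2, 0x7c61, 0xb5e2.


Sum all words (with carry folding):
+ 0x340b = 0x340b
+ 0x44d2 = 0x78dd
+ 0x7c61 = 0xf53e
+ 0xb5e2 = 0xab21
One's complement: ~0xab21
Checksum = 0x54de


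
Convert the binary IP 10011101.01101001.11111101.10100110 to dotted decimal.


10011101 = 157
01101001 = 105
11111101 = 253
10100110 = 166
IP: 157.105.253.166


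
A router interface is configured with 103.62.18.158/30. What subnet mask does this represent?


/30 means 30 network bits, 2 host bits
Binary: 11111111111111111111111111111100
Mask: 255.255.255.252


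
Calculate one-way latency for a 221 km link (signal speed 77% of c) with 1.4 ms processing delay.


Speed = 0.77 * 3e5 km/s = 231000 km/s
Propagation delay = 221 / 231000 = 0.001 s = 0.9567 ms
Processing delay = 1.4 ms
Total one-way latency = 2.3567 ms


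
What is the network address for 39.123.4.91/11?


IP:   00100111.01111011.00000100.01011011
Mask: 11111111.11100000.00000000.00000000
AND operation:
Net:  00100111.01100000.00000000.00000000
Network: 39.96.0.0/11


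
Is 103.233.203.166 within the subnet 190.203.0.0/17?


Subnet network: 190.203.0.0
Test IP AND mask: 103.233.128.0
No, 103.233.203.166 is not in 190.203.0.0/17


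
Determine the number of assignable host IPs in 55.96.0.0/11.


Host bits = 32 - 11 = 21
Total addresses = 2^21 = 2097152
Usable = total - 2 (network and broadcast)
Usable hosts: 2097150


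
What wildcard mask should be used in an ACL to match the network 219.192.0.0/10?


Subnet mask: 255.192.0.0
Wildcard = 255.255.255.255 - subnet mask
255 - 255 = 0
255 - 192 = 63
255 - 0 = 255
255 - 0 = 255
Wildcard: 0.63.255.255


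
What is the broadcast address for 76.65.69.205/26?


Network: 76.65.69.192/26
Host bits = 6
Set all host bits to 1:
Broadcast: 76.65.69.255


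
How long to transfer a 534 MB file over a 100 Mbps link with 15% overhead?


Effective throughput = 100 * (1 - 15/100) = 85 Mbps
File size in Mb = 534 * 8 = 4272 Mb
Time = 4272 / 85
Time = 50.2588 seconds


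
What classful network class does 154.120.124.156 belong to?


First octet: 154
Binary: 10011010
10xxxxxx -> Class B (128-191)
Class B, default mask 255.255.0.0 (/16)


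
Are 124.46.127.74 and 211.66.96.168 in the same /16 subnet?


Mask: 255.255.0.0
124.46.127.74 AND mask = 124.46.0.0
211.66.96.168 AND mask = 211.66.0.0
No, different subnets (124.46.0.0 vs 211.66.0.0)


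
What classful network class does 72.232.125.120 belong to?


First octet: 72
Binary: 01001000
0xxxxxxx -> Class A (1-126)
Class A, default mask 255.0.0.0 (/8)


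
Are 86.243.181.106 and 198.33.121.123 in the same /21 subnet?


Mask: 255.255.248.0
86.243.181.106 AND mask = 86.243.176.0
198.33.121.123 AND mask = 198.33.120.0
No, different subnets (86.243.176.0 vs 198.33.120.0)


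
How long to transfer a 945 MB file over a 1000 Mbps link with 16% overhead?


Effective throughput = 1000 * (1 - 16/100) = 840 Mbps
File size in Mb = 945 * 8 = 7560 Mb
Time = 7560 / 840
Time = 9 seconds


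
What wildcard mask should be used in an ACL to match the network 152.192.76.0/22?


Subnet mask: 255.255.252.0
Wildcard = 255.255.255.255 - subnet mask
255 - 255 = 0
255 - 255 = 0
255 - 252 = 3
255 - 0 = 255
Wildcard: 0.0.3.255


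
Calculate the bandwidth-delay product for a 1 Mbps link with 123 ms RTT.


BDP = bandwidth * RTT
= 1 Mbps * 123 ms
= 1 * 1e6 * 123 / 1000 bits
= 123000 bits
= 15375 bytes
= 15.0146 KB
BDP = 123000 bits (15375 bytes)


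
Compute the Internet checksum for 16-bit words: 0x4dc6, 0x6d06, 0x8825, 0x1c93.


Sum all words (with carry folding):
+ 0x4dc6 = 0x4dc6
+ 0x6d06 = 0xbacc
+ 0x8825 = 0x42f2
+ 0x1c93 = 0x5f85
One's complement: ~0x5f85
Checksum = 0xa07a


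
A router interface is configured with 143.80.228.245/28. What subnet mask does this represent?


/28 means 28 network bits, 4 host bits
Binary: 11111111111111111111111111110000
Mask: 255.255.255.240


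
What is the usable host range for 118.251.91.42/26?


Network: 118.251.91.0
Broadcast: 118.251.91.63
First usable = network + 1
Last usable = broadcast - 1
Range: 118.251.91.1 to 118.251.91.62


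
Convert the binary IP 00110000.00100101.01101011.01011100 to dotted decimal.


00110000 = 48
00100101 = 37
01101011 = 107
01011100 = 92
IP: 48.37.107.92


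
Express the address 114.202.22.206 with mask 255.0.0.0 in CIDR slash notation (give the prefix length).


Binary: 11111111.00000000.00000000.00000000
Count leading 1s
Prefix: /8


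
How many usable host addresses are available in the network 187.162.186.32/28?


Host bits = 32 - 28 = 4
Total addresses = 2^4 = 16
Usable = total - 2 (network and broadcast)
Usable hosts: 14


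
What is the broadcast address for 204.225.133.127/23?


Network: 204.225.132.0/23
Host bits = 9
Set all host bits to 1:
Broadcast: 204.225.133.255


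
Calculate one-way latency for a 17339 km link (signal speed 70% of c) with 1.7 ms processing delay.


Speed = 0.7 * 3e5 km/s = 210000 km/s
Propagation delay = 17339 / 210000 = 0.0826 s = 82.5667 ms
Processing delay = 1.7 ms
Total one-way latency = 84.2667 ms


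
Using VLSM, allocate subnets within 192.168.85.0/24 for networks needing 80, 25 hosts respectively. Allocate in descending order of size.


80 hosts -> /25 (126 usable): 192.168.85.0/25
25 hosts -> /27 (30 usable): 192.168.85.128/27
Allocation: 192.168.85.0/25 (80 hosts, 126 usable); 192.168.85.128/27 (25 hosts, 30 usable)


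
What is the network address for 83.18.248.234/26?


IP:   01010011.00010010.11111000.11101010
Mask: 11111111.11111111.11111111.11000000
AND operation:
Net:  01010011.00010010.11111000.11000000
Network: 83.18.248.192/26


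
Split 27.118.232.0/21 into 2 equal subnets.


New prefix = 21 + 1 = 22
Each subnet has 1024 addresses
  27.118.232.0/22
  27.118.236.0/22
Subnets: 27.118.232.0/22, 27.118.236.0/22


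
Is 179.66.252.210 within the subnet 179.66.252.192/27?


Subnet network: 179.66.252.192
Test IP AND mask: 179.66.252.192
Yes, 179.66.252.210 is in 179.66.252.192/27


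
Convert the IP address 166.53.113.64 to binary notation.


166 = 10100110
53 = 00110101
113 = 01110001
64 = 01000000
Binary: 10100110.00110101.01110001.01000000


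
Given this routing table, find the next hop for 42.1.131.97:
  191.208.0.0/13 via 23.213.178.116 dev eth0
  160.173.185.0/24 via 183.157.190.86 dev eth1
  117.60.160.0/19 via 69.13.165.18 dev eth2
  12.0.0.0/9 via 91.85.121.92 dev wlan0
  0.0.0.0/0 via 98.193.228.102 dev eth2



Longest prefix match for 42.1.131.97:
  /13 191.208.0.0: no
  /24 160.173.185.0: no
  /19 117.60.160.0: no
  /9 12.0.0.0: no
  /0 0.0.0.0: MATCH
Selected: next-hop 98.193.228.102 via eth2 (matched /0)


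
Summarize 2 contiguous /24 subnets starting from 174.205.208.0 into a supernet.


Original prefix: /24
Number of subnets: 2 = 2^1
New prefix = 24 - 1 = 23
Supernet: 174.205.208.0/23


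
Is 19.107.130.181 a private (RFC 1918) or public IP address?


RFC 1918 private ranges:
  10.0.0.0/8 (10.0.0.0 - 10.255.255.255)
  172.16.0.0/12 (172.16.0.0 - 172.31.255.255)
  192.168.0.0/16 (192.168.0.0 - 192.168.255.255)
Public (not in any RFC 1918 range)


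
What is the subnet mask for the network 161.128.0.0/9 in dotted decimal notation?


/9 means 9 network bits, 23 host bits
Binary: 11111111100000000000000000000000
Mask: 255.128.0.0


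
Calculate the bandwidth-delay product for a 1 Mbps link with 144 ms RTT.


BDP = bandwidth * RTT
= 1 Mbps * 144 ms
= 1 * 1e6 * 144 / 1000 bits
= 144000 bits
= 18000 bytes
= 17.5781 KB
BDP = 144000 bits (18000 bytes)


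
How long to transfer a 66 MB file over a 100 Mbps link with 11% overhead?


Effective throughput = 100 * (1 - 11/100) = 89 Mbps
File size in Mb = 66 * 8 = 528 Mb
Time = 528 / 89
Time = 5.9326 seconds


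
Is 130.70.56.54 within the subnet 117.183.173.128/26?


Subnet network: 117.183.173.128
Test IP AND mask: 130.70.56.0
No, 130.70.56.54 is not in 117.183.173.128/26


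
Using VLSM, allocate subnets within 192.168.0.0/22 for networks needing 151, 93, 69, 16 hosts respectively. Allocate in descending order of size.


151 hosts -> /24 (254 usable): 192.168.0.0/24
93 hosts -> /25 (126 usable): 192.168.1.0/25
69 hosts -> /25 (126 usable): 192.168.1.128/25
16 hosts -> /27 (30 usable): 192.168.2.0/27
Allocation: 192.168.0.0/24 (151 hosts, 254 usable); 192.168.1.0/25 (93 hosts, 126 usable); 192.168.1.128/25 (69 hosts, 126 usable); 192.168.2.0/27 (16 hosts, 30 usable)


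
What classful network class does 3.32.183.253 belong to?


First octet: 3
Binary: 00000011
0xxxxxxx -> Class A (1-126)
Class A, default mask 255.0.0.0 (/8)


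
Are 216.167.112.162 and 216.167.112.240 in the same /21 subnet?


Mask: 255.255.248.0
216.167.112.162 AND mask = 216.167.112.0
216.167.112.240 AND mask = 216.167.112.0
Yes, same subnet (216.167.112.0)


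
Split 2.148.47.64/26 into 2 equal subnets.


New prefix = 26 + 1 = 27
Each subnet has 32 addresses
  2.148.47.64/27
  2.148.47.96/27
Subnets: 2.148.47.64/27, 2.148.47.96/27


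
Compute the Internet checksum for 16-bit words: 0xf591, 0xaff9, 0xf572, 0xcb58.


Sum all words (with carry folding):
+ 0xf591 = 0xf591
+ 0xaff9 = 0xa58b
+ 0xf572 = 0x9afe
+ 0xcb58 = 0x6657
One's complement: ~0x6657
Checksum = 0x99a8


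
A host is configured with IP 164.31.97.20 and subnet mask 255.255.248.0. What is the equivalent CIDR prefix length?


Binary: 11111111.11111111.11111000.00000000
Count leading 1s
Prefix: /21


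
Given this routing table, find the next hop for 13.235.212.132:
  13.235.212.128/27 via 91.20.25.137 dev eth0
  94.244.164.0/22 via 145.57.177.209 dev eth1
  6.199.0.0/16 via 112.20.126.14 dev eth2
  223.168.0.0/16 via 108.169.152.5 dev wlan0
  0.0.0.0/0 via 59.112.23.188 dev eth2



Longest prefix match for 13.235.212.132:
  /27 13.235.212.128: MATCH
  /22 94.244.164.0: no
  /16 6.199.0.0: no
  /16 223.168.0.0: no
  /0 0.0.0.0: MATCH
Selected: next-hop 91.20.25.137 via eth0 (matched /27)


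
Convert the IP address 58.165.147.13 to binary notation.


58 = 00111010
165 = 10100101
147 = 10010011
13 = 00001101
Binary: 00111010.10100101.10010011.00001101


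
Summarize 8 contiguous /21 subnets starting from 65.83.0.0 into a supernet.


Original prefix: /21
Number of subnets: 8 = 2^3
New prefix = 21 - 3 = 18
Supernet: 65.83.0.0/18


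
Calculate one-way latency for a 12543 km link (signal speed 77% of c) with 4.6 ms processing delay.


Speed = 0.77 * 3e5 km/s = 231000 km/s
Propagation delay = 12543 / 231000 = 0.0543 s = 54.2987 ms
Processing delay = 4.6 ms
Total one-way latency = 58.8987 ms


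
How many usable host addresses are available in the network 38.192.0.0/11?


Host bits = 32 - 11 = 21
Total addresses = 2^21 = 2097152
Usable = total - 2 (network and broadcast)
Usable hosts: 2097150


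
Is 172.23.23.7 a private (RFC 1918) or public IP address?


RFC 1918 private ranges:
  10.0.0.0/8 (10.0.0.0 - 10.255.255.255)
  172.16.0.0/12 (172.16.0.0 - 172.31.255.255)
  192.168.0.0/16 (192.168.0.0 - 192.168.255.255)
Private (in 172.16.0.0/12)


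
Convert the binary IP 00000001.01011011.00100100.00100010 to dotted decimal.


00000001 = 1
01011011 = 91
00100100 = 36
00100010 = 34
IP: 1.91.36.34


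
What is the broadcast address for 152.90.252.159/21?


Network: 152.90.248.0/21
Host bits = 11
Set all host bits to 1:
Broadcast: 152.90.255.255


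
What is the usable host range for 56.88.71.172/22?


Network: 56.88.68.0
Broadcast: 56.88.71.255
First usable = network + 1
Last usable = broadcast - 1
Range: 56.88.68.1 to 56.88.71.254


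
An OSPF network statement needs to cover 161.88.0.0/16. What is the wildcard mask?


Subnet mask: 255.255.0.0
Wildcard = 255.255.255.255 - subnet mask
255 - 255 = 0
255 - 255 = 0
255 - 0 = 255
255 - 0 = 255
Wildcard: 0.0.255.255


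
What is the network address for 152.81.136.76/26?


IP:   10011000.01010001.10001000.01001100
Mask: 11111111.11111111.11111111.11000000
AND operation:
Net:  10011000.01010001.10001000.01000000
Network: 152.81.136.64/26


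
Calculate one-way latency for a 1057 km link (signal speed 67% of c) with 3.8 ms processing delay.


Speed = 0.67 * 3e5 km/s = 201000 km/s
Propagation delay = 1057 / 201000 = 0.0053 s = 5.2587 ms
Processing delay = 3.8 ms
Total one-way latency = 9.0587 ms


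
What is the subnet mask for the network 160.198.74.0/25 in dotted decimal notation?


/25 means 25 network bits, 7 host bits
Binary: 11111111111111111111111110000000
Mask: 255.255.255.128


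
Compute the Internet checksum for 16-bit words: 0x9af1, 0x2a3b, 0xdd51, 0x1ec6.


Sum all words (with carry folding):
+ 0x9af1 = 0x9af1
+ 0x2a3b = 0xc52c
+ 0xdd51 = 0xa27e
+ 0x1ec6 = 0xc144
One's complement: ~0xc144
Checksum = 0x3ebb


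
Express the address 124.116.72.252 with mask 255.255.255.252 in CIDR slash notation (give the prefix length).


Binary: 11111111.11111111.11111111.11111100
Count leading 1s
Prefix: /30


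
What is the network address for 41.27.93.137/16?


IP:   00101001.00011011.01011101.10001001
Mask: 11111111.11111111.00000000.00000000
AND operation:
Net:  00101001.00011011.00000000.00000000
Network: 41.27.0.0/16


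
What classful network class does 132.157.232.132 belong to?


First octet: 132
Binary: 10000100
10xxxxxx -> Class B (128-191)
Class B, default mask 255.255.0.0 (/16)


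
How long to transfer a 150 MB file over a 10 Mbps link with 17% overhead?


Effective throughput = 10 * (1 - 17/100) = 8.3 Mbps
File size in Mb = 150 * 8 = 1200 Mb
Time = 1200 / 8.3
Time = 144.5783 seconds


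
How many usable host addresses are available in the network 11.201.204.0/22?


Host bits = 32 - 22 = 10
Total addresses = 2^10 = 1024
Usable = total - 2 (network and broadcast)
Usable hosts: 1022


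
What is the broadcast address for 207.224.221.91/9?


Network: 207.128.0.0/9
Host bits = 23
Set all host bits to 1:
Broadcast: 207.255.255.255


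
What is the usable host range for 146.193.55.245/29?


Network: 146.193.55.240
Broadcast: 146.193.55.247
First usable = network + 1
Last usable = broadcast - 1
Range: 146.193.55.241 to 146.193.55.246


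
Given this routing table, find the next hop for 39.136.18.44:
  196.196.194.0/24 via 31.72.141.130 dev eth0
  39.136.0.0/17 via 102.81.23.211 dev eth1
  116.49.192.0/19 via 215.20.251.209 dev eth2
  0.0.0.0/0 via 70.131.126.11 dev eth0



Longest prefix match for 39.136.18.44:
  /24 196.196.194.0: no
  /17 39.136.0.0: MATCH
  /19 116.49.192.0: no
  /0 0.0.0.0: MATCH
Selected: next-hop 102.81.23.211 via eth1 (matched /17)


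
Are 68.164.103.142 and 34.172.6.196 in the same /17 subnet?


Mask: 255.255.128.0
68.164.103.142 AND mask = 68.164.0.0
34.172.6.196 AND mask = 34.172.0.0
No, different subnets (68.164.0.0 vs 34.172.0.0)


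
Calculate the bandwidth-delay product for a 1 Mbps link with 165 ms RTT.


BDP = bandwidth * RTT
= 1 Mbps * 165 ms
= 1 * 1e6 * 165 / 1000 bits
= 165000 bits
= 20625 bytes
= 20.1416 KB
BDP = 165000 bits (20625 bytes)


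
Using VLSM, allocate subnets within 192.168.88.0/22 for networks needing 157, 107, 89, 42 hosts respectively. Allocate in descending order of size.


157 hosts -> /24 (254 usable): 192.168.88.0/24
107 hosts -> /25 (126 usable): 192.168.89.0/25
89 hosts -> /25 (126 usable): 192.168.89.128/25
42 hosts -> /26 (62 usable): 192.168.90.0/26
Allocation: 192.168.88.0/24 (157 hosts, 254 usable); 192.168.89.0/25 (107 hosts, 126 usable); 192.168.89.128/25 (89 hosts, 126 usable); 192.168.90.0/26 (42 hosts, 62 usable)


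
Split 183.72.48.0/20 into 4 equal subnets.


New prefix = 20 + 2 = 22
Each subnet has 1024 addresses
  183.72.48.0/22
  183.72.52.0/22
  183.72.56.0/22
  183.72.60.0/22
Subnets: 183.72.48.0/22, 183.72.52.0/22, 183.72.56.0/22, 183.72.60.0/22


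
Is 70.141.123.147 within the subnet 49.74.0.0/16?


Subnet network: 49.74.0.0
Test IP AND mask: 70.141.0.0
No, 70.141.123.147 is not in 49.74.0.0/16


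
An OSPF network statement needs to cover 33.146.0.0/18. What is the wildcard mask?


Subnet mask: 255.255.192.0
Wildcard = 255.255.255.255 - subnet mask
255 - 255 = 0
255 - 255 = 0
255 - 192 = 63
255 - 0 = 255
Wildcard: 0.0.63.255


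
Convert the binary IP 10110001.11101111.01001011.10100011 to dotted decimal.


10110001 = 177
11101111 = 239
01001011 = 75
10100011 = 163
IP: 177.239.75.163


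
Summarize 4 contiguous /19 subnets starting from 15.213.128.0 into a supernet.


Original prefix: /19
Number of subnets: 4 = 2^2
New prefix = 19 - 2 = 17
Supernet: 15.213.128.0/17


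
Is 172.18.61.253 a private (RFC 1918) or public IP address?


RFC 1918 private ranges:
  10.0.0.0/8 (10.0.0.0 - 10.255.255.255)
  172.16.0.0/12 (172.16.0.0 - 172.31.255.255)
  192.168.0.0/16 (192.168.0.0 - 192.168.255.255)
Private (in 172.16.0.0/12)


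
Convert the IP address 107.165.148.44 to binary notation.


107 = 01101011
165 = 10100101
148 = 10010100
44 = 00101100
Binary: 01101011.10100101.10010100.00101100


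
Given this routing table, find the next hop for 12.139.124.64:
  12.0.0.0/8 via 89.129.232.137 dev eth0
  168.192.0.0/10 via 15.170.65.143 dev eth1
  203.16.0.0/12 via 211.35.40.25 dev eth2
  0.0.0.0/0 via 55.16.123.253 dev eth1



Longest prefix match for 12.139.124.64:
  /8 12.0.0.0: MATCH
  /10 168.192.0.0: no
  /12 203.16.0.0: no
  /0 0.0.0.0: MATCH
Selected: next-hop 89.129.232.137 via eth0 (matched /8)


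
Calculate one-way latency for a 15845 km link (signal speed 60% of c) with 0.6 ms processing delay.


Speed = 0.6 * 3e5 km/s = 180000 km/s
Propagation delay = 15845 / 180000 = 0.088 s = 88.0278 ms
Processing delay = 0.6 ms
Total one-way latency = 88.6278 ms


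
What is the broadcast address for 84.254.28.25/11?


Network: 84.224.0.0/11
Host bits = 21
Set all host bits to 1:
Broadcast: 84.255.255.255


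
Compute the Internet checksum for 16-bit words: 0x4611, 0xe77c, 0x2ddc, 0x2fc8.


Sum all words (with carry folding):
+ 0x4611 = 0x4611
+ 0xe77c = 0x2d8e
+ 0x2ddc = 0x5b6a
+ 0x2fc8 = 0x8b32
One's complement: ~0x8b32
Checksum = 0x74cd


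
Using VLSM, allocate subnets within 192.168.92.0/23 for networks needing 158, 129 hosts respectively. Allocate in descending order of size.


158 hosts -> /24 (254 usable): 192.168.92.0/24
129 hosts -> /24 (254 usable): 192.168.93.0/24
Allocation: 192.168.92.0/24 (158 hosts, 254 usable); 192.168.93.0/24 (129 hosts, 254 usable)


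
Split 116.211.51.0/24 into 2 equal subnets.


New prefix = 24 + 1 = 25
Each subnet has 128 addresses
  116.211.51.0/25
  116.211.51.128/25
Subnets: 116.211.51.0/25, 116.211.51.128/25


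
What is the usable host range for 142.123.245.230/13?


Network: 142.120.0.0
Broadcast: 142.127.255.255
First usable = network + 1
Last usable = broadcast - 1
Range: 142.120.0.1 to 142.127.255.254


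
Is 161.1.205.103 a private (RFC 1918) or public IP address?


RFC 1918 private ranges:
  10.0.0.0/8 (10.0.0.0 - 10.255.255.255)
  172.16.0.0/12 (172.16.0.0 - 172.31.255.255)
  192.168.0.0/16 (192.168.0.0 - 192.168.255.255)
Public (not in any RFC 1918 range)


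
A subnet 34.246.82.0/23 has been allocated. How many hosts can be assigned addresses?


Host bits = 32 - 23 = 9
Total addresses = 2^9 = 512
Usable = total - 2 (network and broadcast)
Usable hosts: 510


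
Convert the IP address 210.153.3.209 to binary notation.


210 = 11010010
153 = 10011001
3 = 00000011
209 = 11010001
Binary: 11010010.10011001.00000011.11010001


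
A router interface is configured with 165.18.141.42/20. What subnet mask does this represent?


/20 means 20 network bits, 12 host bits
Binary: 11111111111111111111000000000000
Mask: 255.255.240.0


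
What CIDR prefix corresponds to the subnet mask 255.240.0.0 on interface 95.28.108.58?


Binary: 11111111.11110000.00000000.00000000
Count leading 1s
Prefix: /12


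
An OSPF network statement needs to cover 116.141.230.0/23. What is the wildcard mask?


Subnet mask: 255.255.254.0
Wildcard = 255.255.255.255 - subnet mask
255 - 255 = 0
255 - 255 = 0
255 - 254 = 1
255 - 0 = 255
Wildcard: 0.0.1.255


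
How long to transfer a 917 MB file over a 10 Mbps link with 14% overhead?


Effective throughput = 10 * (1 - 14/100) = 8.6 Mbps
File size in Mb = 917 * 8 = 7336 Mb
Time = 7336 / 8.6
Time = 853.0233 seconds


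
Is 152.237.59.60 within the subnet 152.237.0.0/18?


Subnet network: 152.237.0.0
Test IP AND mask: 152.237.0.0
Yes, 152.237.59.60 is in 152.237.0.0/18


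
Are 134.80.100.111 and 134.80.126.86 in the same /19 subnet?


Mask: 255.255.224.0
134.80.100.111 AND mask = 134.80.96.0
134.80.126.86 AND mask = 134.80.96.0
Yes, same subnet (134.80.96.0)


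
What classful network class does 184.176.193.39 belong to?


First octet: 184
Binary: 10111000
10xxxxxx -> Class B (128-191)
Class B, default mask 255.255.0.0 (/16)


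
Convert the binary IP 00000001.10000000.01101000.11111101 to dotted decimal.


00000001 = 1
10000000 = 128
01101000 = 104
11111101 = 253
IP: 1.128.104.253


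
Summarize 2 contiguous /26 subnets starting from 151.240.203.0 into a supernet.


Original prefix: /26
Number of subnets: 2 = 2^1
New prefix = 26 - 1 = 25
Supernet: 151.240.203.0/25


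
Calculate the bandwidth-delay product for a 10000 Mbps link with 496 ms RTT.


BDP = bandwidth * RTT
= 10000 Mbps * 496 ms
= 10000 * 1e6 * 496 / 1000 bits
= 4960000000 bits
= 620000000 bytes
= 605468.75 KB
BDP = 4960000000 bits (620000000 bytes)


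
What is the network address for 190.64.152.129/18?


IP:   10111110.01000000.10011000.10000001
Mask: 11111111.11111111.11000000.00000000
AND operation:
Net:  10111110.01000000.10000000.00000000
Network: 190.64.128.0/18


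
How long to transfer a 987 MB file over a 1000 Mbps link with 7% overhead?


Effective throughput = 1000 * (1 - 7/100) = 930.0 Mbps
File size in Mb = 987 * 8 = 7896 Mb
Time = 7896 / 930.0
Time = 8.4903 seconds


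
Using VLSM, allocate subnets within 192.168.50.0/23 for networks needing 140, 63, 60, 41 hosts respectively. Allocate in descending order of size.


140 hosts -> /24 (254 usable): 192.168.50.0/24
63 hosts -> /25 (126 usable): 192.168.51.0/25
60 hosts -> /26 (62 usable): 192.168.51.128/26
41 hosts -> /26 (62 usable): 192.168.51.192/26
Allocation: 192.168.50.0/24 (140 hosts, 254 usable); 192.168.51.0/25 (63 hosts, 126 usable); 192.168.51.128/26 (60 hosts, 62 usable); 192.168.51.192/26 (41 hosts, 62 usable)


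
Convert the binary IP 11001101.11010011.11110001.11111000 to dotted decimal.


11001101 = 205
11010011 = 211
11110001 = 241
11111000 = 248
IP: 205.211.241.248


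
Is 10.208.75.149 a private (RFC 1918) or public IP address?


RFC 1918 private ranges:
  10.0.0.0/8 (10.0.0.0 - 10.255.255.255)
  172.16.0.0/12 (172.16.0.0 - 172.31.255.255)
  192.168.0.0/16 (192.168.0.0 - 192.168.255.255)
Private (in 10.0.0.0/8)


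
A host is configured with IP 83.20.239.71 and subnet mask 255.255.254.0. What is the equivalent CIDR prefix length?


Binary: 11111111.11111111.11111110.00000000
Count leading 1s
Prefix: /23


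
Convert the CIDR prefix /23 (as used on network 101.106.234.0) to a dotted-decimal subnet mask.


/23 means 23 network bits, 9 host bits
Binary: 11111111111111111111111000000000
Mask: 255.255.254.0


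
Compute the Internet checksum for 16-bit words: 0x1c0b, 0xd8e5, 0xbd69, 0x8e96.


Sum all words (with carry folding):
+ 0x1c0b = 0x1c0b
+ 0xd8e5 = 0xf4f0
+ 0xbd69 = 0xb25a
+ 0x8e96 = 0x40f1
One's complement: ~0x40f1
Checksum = 0xbf0e


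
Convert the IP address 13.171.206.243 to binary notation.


13 = 00001101
171 = 10101011
206 = 11001110
243 = 11110011
Binary: 00001101.10101011.11001110.11110011


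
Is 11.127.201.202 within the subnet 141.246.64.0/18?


Subnet network: 141.246.64.0
Test IP AND mask: 11.127.192.0
No, 11.127.201.202 is not in 141.246.64.0/18


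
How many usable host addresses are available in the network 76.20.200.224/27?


Host bits = 32 - 27 = 5
Total addresses = 2^5 = 32
Usable = total - 2 (network and broadcast)
Usable hosts: 30


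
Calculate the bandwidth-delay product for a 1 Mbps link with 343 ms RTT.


BDP = bandwidth * RTT
= 1 Mbps * 343 ms
= 1 * 1e6 * 343 / 1000 bits
= 343000 bits
= 42875 bytes
= 41.8701 KB
BDP = 343000 bits (42875 bytes)


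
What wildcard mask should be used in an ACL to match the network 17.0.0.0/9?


Subnet mask: 255.128.0.0
Wildcard = 255.255.255.255 - subnet mask
255 - 255 = 0
255 - 128 = 127
255 - 0 = 255
255 - 0 = 255
Wildcard: 0.127.255.255


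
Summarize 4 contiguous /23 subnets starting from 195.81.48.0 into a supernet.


Original prefix: /23
Number of subnets: 4 = 2^2
New prefix = 23 - 2 = 21
Supernet: 195.81.48.0/21


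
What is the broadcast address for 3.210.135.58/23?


Network: 3.210.134.0/23
Host bits = 9
Set all host bits to 1:
Broadcast: 3.210.135.255


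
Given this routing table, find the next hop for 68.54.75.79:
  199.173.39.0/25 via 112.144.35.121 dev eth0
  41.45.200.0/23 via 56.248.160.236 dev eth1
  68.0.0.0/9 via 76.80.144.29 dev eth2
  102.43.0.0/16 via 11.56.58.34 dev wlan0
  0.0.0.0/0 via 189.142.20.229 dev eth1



Longest prefix match for 68.54.75.79:
  /25 199.173.39.0: no
  /23 41.45.200.0: no
  /9 68.0.0.0: MATCH
  /16 102.43.0.0: no
  /0 0.0.0.0: MATCH
Selected: next-hop 76.80.144.29 via eth2 (matched /9)


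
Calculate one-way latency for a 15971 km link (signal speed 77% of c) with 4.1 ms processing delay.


Speed = 0.77 * 3e5 km/s = 231000 km/s
Propagation delay = 15971 / 231000 = 0.0691 s = 69.1385 ms
Processing delay = 4.1 ms
Total one-way latency = 73.2385 ms


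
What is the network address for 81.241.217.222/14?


IP:   01010001.11110001.11011001.11011110
Mask: 11111111.11111100.00000000.00000000
AND operation:
Net:  01010001.11110000.00000000.00000000
Network: 81.240.0.0/14


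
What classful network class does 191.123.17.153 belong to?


First octet: 191
Binary: 10111111
10xxxxxx -> Class B (128-191)
Class B, default mask 255.255.0.0 (/16)


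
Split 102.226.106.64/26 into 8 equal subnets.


New prefix = 26 + 3 = 29
Each subnet has 8 addresses
  102.226.106.64/29
  102.226.106.72/29
  102.226.106.80/29
  102.226.106.88/29
  102.226.106.96/29
  102.226.106.104/29
  102.226.106.112/29
  102.226.106.120/29
Subnets: 102.226.106.64/29, 102.226.106.72/29, 102.226.106.80/29, 102.226.106.88/29, 102.226.106.96/29, 102.226.106.104/29, 102.226.106.112/29, 102.226.106.120/29


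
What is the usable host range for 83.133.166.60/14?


Network: 83.132.0.0
Broadcast: 83.135.255.255
First usable = network + 1
Last usable = broadcast - 1
Range: 83.132.0.1 to 83.135.255.254


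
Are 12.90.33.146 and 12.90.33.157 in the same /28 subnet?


Mask: 255.255.255.240
12.90.33.146 AND mask = 12.90.33.144
12.90.33.157 AND mask = 12.90.33.144
Yes, same subnet (12.90.33.144)


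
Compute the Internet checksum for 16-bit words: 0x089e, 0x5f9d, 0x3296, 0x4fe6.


Sum all words (with carry folding):
+ 0x089e = 0x089e
+ 0x5f9d = 0x683b
+ 0x3296 = 0x9ad1
+ 0x4fe6 = 0xeab7
One's complement: ~0xeab7
Checksum = 0x1548


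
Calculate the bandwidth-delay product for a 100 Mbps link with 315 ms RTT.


BDP = bandwidth * RTT
= 100 Mbps * 315 ms
= 100 * 1e6 * 315 / 1000 bits
= 31500000 bits
= 3937500 bytes
= 3845.2148 KB
BDP = 31500000 bits (3937500 bytes)


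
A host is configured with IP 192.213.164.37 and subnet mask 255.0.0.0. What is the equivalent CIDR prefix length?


Binary: 11111111.00000000.00000000.00000000
Count leading 1s
Prefix: /8


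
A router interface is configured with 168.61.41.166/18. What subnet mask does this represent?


/18 means 18 network bits, 14 host bits
Binary: 11111111111111111100000000000000
Mask: 255.255.192.0


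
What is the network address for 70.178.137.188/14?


IP:   01000110.10110010.10001001.10111100
Mask: 11111111.11111100.00000000.00000000
AND operation:
Net:  01000110.10110000.00000000.00000000
Network: 70.176.0.0/14


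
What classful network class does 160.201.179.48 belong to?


First octet: 160
Binary: 10100000
10xxxxxx -> Class B (128-191)
Class B, default mask 255.255.0.0 (/16)


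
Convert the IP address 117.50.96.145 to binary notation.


117 = 01110101
50 = 00110010
96 = 01100000
145 = 10010001
Binary: 01110101.00110010.01100000.10010001


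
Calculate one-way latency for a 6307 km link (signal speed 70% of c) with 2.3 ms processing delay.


Speed = 0.7 * 3e5 km/s = 210000 km/s
Propagation delay = 6307 / 210000 = 0.03 s = 30.0333 ms
Processing delay = 2.3 ms
Total one-way latency = 32.3333 ms


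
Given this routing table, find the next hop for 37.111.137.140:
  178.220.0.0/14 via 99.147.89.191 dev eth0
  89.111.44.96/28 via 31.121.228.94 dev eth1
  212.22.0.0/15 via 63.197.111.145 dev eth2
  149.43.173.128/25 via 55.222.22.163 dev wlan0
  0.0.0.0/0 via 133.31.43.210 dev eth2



Longest prefix match for 37.111.137.140:
  /14 178.220.0.0: no
  /28 89.111.44.96: no
  /15 212.22.0.0: no
  /25 149.43.173.128: no
  /0 0.0.0.0: MATCH
Selected: next-hop 133.31.43.210 via eth2 (matched /0)


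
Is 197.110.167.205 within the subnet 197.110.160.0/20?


Subnet network: 197.110.160.0
Test IP AND mask: 197.110.160.0
Yes, 197.110.167.205 is in 197.110.160.0/20


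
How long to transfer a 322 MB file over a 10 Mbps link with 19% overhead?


Effective throughput = 10 * (1 - 19/100) = 8.1 Mbps
File size in Mb = 322 * 8 = 2576 Mb
Time = 2576 / 8.1
Time = 318.0247 seconds


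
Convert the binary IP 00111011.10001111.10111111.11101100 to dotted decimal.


00111011 = 59
10001111 = 143
10111111 = 191
11101100 = 236
IP: 59.143.191.236


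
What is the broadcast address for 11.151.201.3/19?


Network: 11.151.192.0/19
Host bits = 13
Set all host bits to 1:
Broadcast: 11.151.223.255


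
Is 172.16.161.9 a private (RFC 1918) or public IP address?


RFC 1918 private ranges:
  10.0.0.0/8 (10.0.0.0 - 10.255.255.255)
  172.16.0.0/12 (172.16.0.0 - 172.31.255.255)
  192.168.0.0/16 (192.168.0.0 - 192.168.255.255)
Private (in 172.16.0.0/12)


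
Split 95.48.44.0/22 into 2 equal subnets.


New prefix = 22 + 1 = 23
Each subnet has 512 addresses
  95.48.44.0/23
  95.48.46.0/23
Subnets: 95.48.44.0/23, 95.48.46.0/23


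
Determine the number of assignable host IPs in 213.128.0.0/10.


Host bits = 32 - 10 = 22
Total addresses = 2^22 = 4194304
Usable = total - 2 (network and broadcast)
Usable hosts: 4194302


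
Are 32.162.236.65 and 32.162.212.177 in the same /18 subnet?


Mask: 255.255.192.0
32.162.236.65 AND mask = 32.162.192.0
32.162.212.177 AND mask = 32.162.192.0
Yes, same subnet (32.162.192.0)


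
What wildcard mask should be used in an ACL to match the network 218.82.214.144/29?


Subnet mask: 255.255.255.248
Wildcard = 255.255.255.255 - subnet mask
255 - 255 = 0
255 - 255 = 0
255 - 255 = 0
255 - 248 = 7
Wildcard: 0.0.0.7


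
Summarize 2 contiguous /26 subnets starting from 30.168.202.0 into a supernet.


Original prefix: /26
Number of subnets: 2 = 2^1
New prefix = 26 - 1 = 25
Supernet: 30.168.202.0/25


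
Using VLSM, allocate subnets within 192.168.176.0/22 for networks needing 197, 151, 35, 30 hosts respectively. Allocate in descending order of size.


197 hosts -> /24 (254 usable): 192.168.176.0/24
151 hosts -> /24 (254 usable): 192.168.177.0/24
35 hosts -> /26 (62 usable): 192.168.178.0/26
30 hosts -> /27 (30 usable): 192.168.178.64/27
Allocation: 192.168.176.0/24 (197 hosts, 254 usable); 192.168.177.0/24 (151 hosts, 254 usable); 192.168.178.0/26 (35 hosts, 62 usable); 192.168.178.64/27 (30 hosts, 30 usable)


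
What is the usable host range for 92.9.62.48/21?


Network: 92.9.56.0
Broadcast: 92.9.63.255
First usable = network + 1
Last usable = broadcast - 1
Range: 92.9.56.1 to 92.9.63.254


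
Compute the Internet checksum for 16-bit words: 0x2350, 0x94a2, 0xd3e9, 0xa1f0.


Sum all words (with carry folding):
+ 0x2350 = 0x2350
+ 0x94a2 = 0xb7f2
+ 0xd3e9 = 0x8bdc
+ 0xa1f0 = 0x2dcd
One's complement: ~0x2dcd
Checksum = 0xd232


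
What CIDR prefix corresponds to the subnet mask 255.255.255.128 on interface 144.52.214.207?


Binary: 11111111.11111111.11111111.10000000
Count leading 1s
Prefix: /25


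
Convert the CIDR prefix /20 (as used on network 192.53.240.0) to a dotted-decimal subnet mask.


/20 means 20 network bits, 12 host bits
Binary: 11111111111111111111000000000000
Mask: 255.255.240.0


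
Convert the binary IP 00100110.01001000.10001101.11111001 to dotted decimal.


00100110 = 38
01001000 = 72
10001101 = 141
11111001 = 249
IP: 38.72.141.249


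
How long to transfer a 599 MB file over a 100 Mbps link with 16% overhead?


Effective throughput = 100 * (1 - 16/100) = 84 Mbps
File size in Mb = 599 * 8 = 4792 Mb
Time = 4792 / 84
Time = 57.0476 seconds


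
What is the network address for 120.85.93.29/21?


IP:   01111000.01010101.01011101.00011101
Mask: 11111111.11111111.11111000.00000000
AND operation:
Net:  01111000.01010101.01011000.00000000
Network: 120.85.88.0/21


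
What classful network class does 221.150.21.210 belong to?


First octet: 221
Binary: 11011101
110xxxxx -> Class C (192-223)
Class C, default mask 255.255.255.0 (/24)


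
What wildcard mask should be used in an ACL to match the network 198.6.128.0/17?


Subnet mask: 255.255.128.0
Wildcard = 255.255.255.255 - subnet mask
255 - 255 = 0
255 - 255 = 0
255 - 128 = 127
255 - 0 = 255
Wildcard: 0.0.127.255


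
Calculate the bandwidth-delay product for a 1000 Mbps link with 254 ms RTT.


BDP = bandwidth * RTT
= 1000 Mbps * 254 ms
= 1000 * 1e6 * 254 / 1000 bits
= 254000000 bits
= 31750000 bytes
= 31005.8594 KB
BDP = 254000000 bits (31750000 bytes)


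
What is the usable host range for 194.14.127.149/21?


Network: 194.14.120.0
Broadcast: 194.14.127.255
First usable = network + 1
Last usable = broadcast - 1
Range: 194.14.120.1 to 194.14.127.254


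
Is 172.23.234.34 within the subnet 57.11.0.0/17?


Subnet network: 57.11.0.0
Test IP AND mask: 172.23.128.0
No, 172.23.234.34 is not in 57.11.0.0/17


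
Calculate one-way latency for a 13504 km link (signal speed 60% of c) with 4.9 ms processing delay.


Speed = 0.6 * 3e5 km/s = 180000 km/s
Propagation delay = 13504 / 180000 = 0.075 s = 75.0222 ms
Processing delay = 4.9 ms
Total one-way latency = 79.9222 ms


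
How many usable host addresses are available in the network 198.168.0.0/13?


Host bits = 32 - 13 = 19
Total addresses = 2^19 = 524288
Usable = total - 2 (network and broadcast)
Usable hosts: 524286


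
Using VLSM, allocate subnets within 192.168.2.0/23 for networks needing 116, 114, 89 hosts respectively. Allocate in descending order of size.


116 hosts -> /25 (126 usable): 192.168.2.0/25
114 hosts -> /25 (126 usable): 192.168.2.128/25
89 hosts -> /25 (126 usable): 192.168.3.0/25
Allocation: 192.168.2.0/25 (116 hosts, 126 usable); 192.168.2.128/25 (114 hosts, 126 usable); 192.168.3.0/25 (89 hosts, 126 usable)


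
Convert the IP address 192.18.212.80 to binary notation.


192 = 11000000
18 = 00010010
212 = 11010100
80 = 01010000
Binary: 11000000.00010010.11010100.01010000


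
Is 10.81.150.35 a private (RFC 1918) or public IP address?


RFC 1918 private ranges:
  10.0.0.0/8 (10.0.0.0 - 10.255.255.255)
  172.16.0.0/12 (172.16.0.0 - 172.31.255.255)
  192.168.0.0/16 (192.168.0.0 - 192.168.255.255)
Private (in 10.0.0.0/8)


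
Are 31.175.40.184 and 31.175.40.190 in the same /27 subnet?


Mask: 255.255.255.224
31.175.40.184 AND mask = 31.175.40.160
31.175.40.190 AND mask = 31.175.40.160
Yes, same subnet (31.175.40.160)


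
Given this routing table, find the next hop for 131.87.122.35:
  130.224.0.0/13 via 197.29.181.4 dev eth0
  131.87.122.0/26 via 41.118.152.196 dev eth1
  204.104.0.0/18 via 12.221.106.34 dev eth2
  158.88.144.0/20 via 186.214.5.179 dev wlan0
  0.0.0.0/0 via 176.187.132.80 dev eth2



Longest prefix match for 131.87.122.35:
  /13 130.224.0.0: no
  /26 131.87.122.0: MATCH
  /18 204.104.0.0: no
  /20 158.88.144.0: no
  /0 0.0.0.0: MATCH
Selected: next-hop 41.118.152.196 via eth1 (matched /26)


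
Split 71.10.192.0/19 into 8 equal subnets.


New prefix = 19 + 3 = 22
Each subnet has 1024 addresses
  71.10.192.0/22
  71.10.196.0/22
  71.10.200.0/22
  71.10.204.0/22
  71.10.208.0/22
  71.10.212.0/22
  71.10.216.0/22
  71.10.220.0/22
Subnets: 71.10.192.0/22, 71.10.196.0/22, 71.10.200.0/22, 71.10.204.0/22, 71.10.208.0/22, 71.10.212.0/22, 71.10.216.0/22, 71.10.220.0/22


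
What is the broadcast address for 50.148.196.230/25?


Network: 50.148.196.128/25
Host bits = 7
Set all host bits to 1:
Broadcast: 50.148.196.255


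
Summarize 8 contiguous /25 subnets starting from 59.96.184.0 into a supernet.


Original prefix: /25
Number of subnets: 8 = 2^3
New prefix = 25 - 3 = 22
Supernet: 59.96.184.0/22


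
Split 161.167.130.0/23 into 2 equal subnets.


New prefix = 23 + 1 = 24
Each subnet has 256 addresses
  161.167.130.0/24
  161.167.131.0/24
Subnets: 161.167.130.0/24, 161.167.131.0/24


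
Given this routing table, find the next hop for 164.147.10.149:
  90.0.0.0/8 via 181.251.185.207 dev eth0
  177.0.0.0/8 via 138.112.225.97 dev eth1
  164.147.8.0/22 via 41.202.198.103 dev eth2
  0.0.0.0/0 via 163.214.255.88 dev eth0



Longest prefix match for 164.147.10.149:
  /8 90.0.0.0: no
  /8 177.0.0.0: no
  /22 164.147.8.0: MATCH
  /0 0.0.0.0: MATCH
Selected: next-hop 41.202.198.103 via eth2 (matched /22)


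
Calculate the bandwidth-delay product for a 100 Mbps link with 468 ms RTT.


BDP = bandwidth * RTT
= 100 Mbps * 468 ms
= 100 * 1e6 * 468 / 1000 bits
= 46800000 bits
= 5850000 bytes
= 5712.8906 KB
BDP = 46800000 bits (5850000 bytes)


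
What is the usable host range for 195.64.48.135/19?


Network: 195.64.32.0
Broadcast: 195.64.63.255
First usable = network + 1
Last usable = broadcast - 1
Range: 195.64.32.1 to 195.64.63.254


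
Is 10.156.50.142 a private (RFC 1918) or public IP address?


RFC 1918 private ranges:
  10.0.0.0/8 (10.0.0.0 - 10.255.255.255)
  172.16.0.0/12 (172.16.0.0 - 172.31.255.255)
  192.168.0.0/16 (192.168.0.0 - 192.168.255.255)
Private (in 10.0.0.0/8)


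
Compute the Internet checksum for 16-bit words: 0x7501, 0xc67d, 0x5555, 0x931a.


Sum all words (with carry folding):
+ 0x7501 = 0x7501
+ 0xc67d = 0x3b7f
+ 0x5555 = 0x90d4
+ 0x931a = 0x23ef
One's complement: ~0x23ef
Checksum = 0xdc10


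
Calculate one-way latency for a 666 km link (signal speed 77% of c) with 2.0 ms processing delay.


Speed = 0.77 * 3e5 km/s = 231000 km/s
Propagation delay = 666 / 231000 = 0.0029 s = 2.8831 ms
Processing delay = 2.0 ms
Total one-way latency = 4.8831 ms


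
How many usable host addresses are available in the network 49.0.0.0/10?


Host bits = 32 - 10 = 22
Total addresses = 2^22 = 4194304
Usable = total - 2 (network and broadcast)
Usable hosts: 4194302


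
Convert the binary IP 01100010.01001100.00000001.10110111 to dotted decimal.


01100010 = 98
01001100 = 76
00000001 = 1
10110111 = 183
IP: 98.76.1.183
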